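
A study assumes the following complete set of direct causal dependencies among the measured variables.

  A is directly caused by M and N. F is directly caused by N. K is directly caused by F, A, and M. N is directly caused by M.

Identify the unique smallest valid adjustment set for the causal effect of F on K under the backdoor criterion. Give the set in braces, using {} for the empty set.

{N}

Variables eligible for adjustment (non-descendants of F, excluding F and K): {A, M, N}.
Backdoor paths from F to K:
  P1: F <- N <- M -> A -> K
  P2: F <- N <- M -> K
  P3: F <- N -> A <- M -> K
  P4: F <- N -> A -> K
The empty set is not sufficient: P1 (F <- N <- M -> A -> K) has no collider blocking it and no conditioned non-collider, so it is open.
Try {N}:
  P1: blocked at chain node N ∈ conditioning set.
  P2: blocked at chain node N ∈ conditioning set.
  P3: blocked at fork node N ∈ conditioning set.
  P4: blocked at fork node N ∈ conditioning set.
{N} contains no descendant of F and blocks every backdoor path.
No other singleton works — e.g. {M} leaves P4 open — so {N} is the unique smallest valid adjustment set.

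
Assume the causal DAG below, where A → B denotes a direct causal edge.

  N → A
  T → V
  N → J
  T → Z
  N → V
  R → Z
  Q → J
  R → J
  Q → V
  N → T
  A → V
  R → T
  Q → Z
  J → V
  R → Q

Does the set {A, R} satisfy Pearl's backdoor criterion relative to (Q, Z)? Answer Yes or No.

Yes

Backdoor paths from Q to Z (paths whose first edge points into Q):
  P1: Q <- R -> T -> Z
  P2: Q <- R -> J <- N -> T -> Z
  P3: Q <- R -> J <- N -> A -> V <- T -> Z
  P4: Q <- R -> J <- N -> V <- T -> Z
  P5: Q <- R -> J -> V <- N -> T -> Z
  P6: Q <- R -> J -> V <- T -> Z
  P7: Q <- R -> J -> V <- A <- N -> T -> Z
  P8: Q <- R -> Z
Condition 1 (no descendant of Q in the set): holds — descendants of Q are {J, V, Z}; none are in {A, R}.
Condition 2 (every backdoor path blocked by {A, R}):
  P1: blocked at fork node R ∈ conditioning set.
  P2: blocked at fork node R ∈ conditioning set.
  P3: blocked at fork node R ∈ conditioning set.
  P4: blocked at fork node R ∈ conditioning set.
  P5: blocked at fork node R ∈ conditioning set.
  P6: blocked at fork node R ∈ conditioning set.
  P7: blocked at fork node R ∈ conditioning set.
  P8: blocked at fork node R ∈ conditioning set.
{A, R} satisfies the backdoor criterion.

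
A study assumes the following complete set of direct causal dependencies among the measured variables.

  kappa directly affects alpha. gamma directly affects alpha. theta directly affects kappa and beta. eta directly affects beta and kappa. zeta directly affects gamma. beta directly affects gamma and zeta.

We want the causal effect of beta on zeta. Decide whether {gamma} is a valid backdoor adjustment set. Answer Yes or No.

No

Backdoor paths from beta to zeta (paths whose first edge points into beta):
  P1: beta <- eta -> kappa -> alpha <- gamma <- zeta
  P2: beta <- theta -> kappa -> alpha <- gamma <- zeta
Condition 1 (no descendant of beta in the set): FAILS — gamma is a descendant of beta.
Condition 2 (every backdoor path blocked by {gamma}):
  P1: blocked at collider alpha (neither it nor any descendant is in the conditioning set).
  P2: blocked at collider alpha (neither it nor any descendant is in the conditioning set).
{gamma} does not satisfy the backdoor criterion.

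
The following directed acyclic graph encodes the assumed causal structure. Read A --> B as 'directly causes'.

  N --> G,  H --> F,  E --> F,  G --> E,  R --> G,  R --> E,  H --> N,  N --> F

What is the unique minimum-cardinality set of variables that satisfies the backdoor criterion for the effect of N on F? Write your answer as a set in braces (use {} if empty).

{H}

Variables eligible for adjustment (non-descendants of N, excluding N and F): {H, R}.
Backdoor paths from N to F:
  P1: N <- H -> F
The empty set is not sufficient: P1 (N <- H -> F) has no collider blocking it and no conditioned non-collider, so it is open.
Try {H}:
  P1: blocked at fork node H ∈ conditioning set.
{H} contains no descendant of N and blocks every backdoor path.
No other singleton works — e.g. {R} leaves P1 open — so {H} is the unique smallest valid adjustment set.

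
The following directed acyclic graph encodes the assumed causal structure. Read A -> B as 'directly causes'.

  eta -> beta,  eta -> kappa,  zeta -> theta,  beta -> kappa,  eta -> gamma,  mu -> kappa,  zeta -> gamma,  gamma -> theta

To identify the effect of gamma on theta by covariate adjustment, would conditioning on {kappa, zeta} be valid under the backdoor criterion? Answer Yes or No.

Yes

Backdoor paths from gamma to theta (paths whose first edge points into gamma):
  P1: gamma <- zeta -> theta
Condition 1 (no descendant of gamma in the set): holds — descendants of gamma are {theta}; none are in {kappa, zeta}.
Condition 2 (every backdoor path blocked by {kappa, zeta}):
  P1: blocked at fork node zeta ∈ conditioning set.
{kappa, zeta} satisfies the backdoor criterion.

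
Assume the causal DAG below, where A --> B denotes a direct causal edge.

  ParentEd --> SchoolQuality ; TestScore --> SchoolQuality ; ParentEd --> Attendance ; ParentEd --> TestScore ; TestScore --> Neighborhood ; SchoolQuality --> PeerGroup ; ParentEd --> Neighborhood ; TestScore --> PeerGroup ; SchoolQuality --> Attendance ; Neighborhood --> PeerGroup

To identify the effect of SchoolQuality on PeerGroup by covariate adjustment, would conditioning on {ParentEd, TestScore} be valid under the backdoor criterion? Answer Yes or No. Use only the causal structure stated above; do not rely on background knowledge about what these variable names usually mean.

Backdoor paths from SchoolQuality to PeerGroup (paths whose first edge points into SchoolQuality):
  P1: SchoolQuality <- ParentEd -> TestScore -> Neighborhood -> PeerGroup
  P2: SchoolQuality <- ParentEd -> TestScore -> PeerGroup
  P3: SchoolQuality <- ParentEd -> Neighborhood <- TestScore -> PeerGroup
  P4: SchoolQuality <- ParentEd -> Neighborhood -> PeerGroup
  P5: SchoolQuality <- TestScore <- ParentEd -> Neighborhood -> PeerGroup
  P6: SchoolQuality <- TestScore -> Neighborhood -> PeerGroup
  P7: SchoolQuality <- TestScore -> PeerGroup
Condition 1 (no descendant of SchoolQuality in the set): holds — descendants of SchoolQuality are {Attendance, PeerGroup}; none are in {ParentEd, TestScore}.
Condition 2 (every backdoor path blocked by {ParentEd, TestScore}):
  P1: blocked at fork node ParentEd ∈ conditioning set.
  P2: blocked at fork node ParentEd ∈ conditioning set.
  P3: blocked at fork node ParentEd ∈ conditioning set.
  P4: blocked at fork node ParentEd ∈ conditioning set.
  P5: blocked at chain node TestScore ∈ conditioning set.
  P6: blocked at fork node TestScore ∈ conditioning set.
  P7: blocked at fork node TestScore ∈ conditioning set.
{ParentEd, TestScore} satisfies the backdoor criterion.

Yes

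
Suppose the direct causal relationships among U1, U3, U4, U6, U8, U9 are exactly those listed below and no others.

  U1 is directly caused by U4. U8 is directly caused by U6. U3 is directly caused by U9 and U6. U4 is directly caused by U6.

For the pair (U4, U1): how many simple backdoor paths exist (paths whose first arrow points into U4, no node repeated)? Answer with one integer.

A backdoor path from U4 to U1 is any simple undirected path whose first edge points into U4 (i.e. leaves U4 via a parent).
Parents of U4: {U6}.
No simple path from any parent of U4 reaches U1 without revisiting U4, so there are no backdoor paths.

0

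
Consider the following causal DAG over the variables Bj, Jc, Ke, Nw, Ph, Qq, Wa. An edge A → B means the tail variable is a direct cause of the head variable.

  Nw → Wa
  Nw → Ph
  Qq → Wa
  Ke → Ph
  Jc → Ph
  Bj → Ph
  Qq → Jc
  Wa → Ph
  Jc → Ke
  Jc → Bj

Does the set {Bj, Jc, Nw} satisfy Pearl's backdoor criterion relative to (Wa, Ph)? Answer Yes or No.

Backdoor paths from Wa to Ph (paths whose first edge points into Wa):
  P1: Wa <- Qq -> Jc -> Ke -> Ph
  P2: Wa <- Qq -> Jc -> Bj -> Ph
  P3: Wa <- Qq -> Jc -> Ph
  P4: Wa <- Nw -> Ph
Condition 1 (no descendant of Wa in the set): holds — descendants of Wa are {Ph}; none are in {Bj, Jc, Nw}.
Condition 2 (every backdoor path blocked by {Bj, Jc, Nw}):
  P1: blocked at chain node Jc ∈ conditioning set.
  P2: blocked at chain node Jc ∈ conditioning set.
  P3: blocked at chain node Jc ∈ conditioning set.
  P4: blocked at fork node Nw ∈ conditioning set.
{Bj, Jc, Nw} satisfies the backdoor criterion.

Yes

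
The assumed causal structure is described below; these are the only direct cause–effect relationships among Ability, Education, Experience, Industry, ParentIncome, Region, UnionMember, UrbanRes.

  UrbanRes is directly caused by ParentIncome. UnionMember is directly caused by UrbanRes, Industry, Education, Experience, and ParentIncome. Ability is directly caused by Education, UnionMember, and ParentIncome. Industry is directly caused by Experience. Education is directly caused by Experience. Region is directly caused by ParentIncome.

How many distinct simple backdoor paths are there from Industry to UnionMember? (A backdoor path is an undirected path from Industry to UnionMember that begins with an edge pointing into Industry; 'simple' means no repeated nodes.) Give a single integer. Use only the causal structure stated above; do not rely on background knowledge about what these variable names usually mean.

A backdoor path from Industry to UnionMember is any simple undirected path whose first edge points into Industry (i.e. leaves Industry via a parent).
Parents of Industry: {Experience}.
Enumerating:
  P1: Industry <- Experience -> Education -> UnionMember
  P2: Industry <- Experience -> Education -> Ability <- ParentIncome -> UrbanRes -> UnionMember
  P3: Industry <- Experience -> Education -> Ability <- ParentIncome -> UnionMember
  P4: Industry <- Experience -> Education -> Ability <- UnionMember
  P5: Industry <- Experience -> UnionMember
That exhausts the simple backdoor paths. Count: 5.

5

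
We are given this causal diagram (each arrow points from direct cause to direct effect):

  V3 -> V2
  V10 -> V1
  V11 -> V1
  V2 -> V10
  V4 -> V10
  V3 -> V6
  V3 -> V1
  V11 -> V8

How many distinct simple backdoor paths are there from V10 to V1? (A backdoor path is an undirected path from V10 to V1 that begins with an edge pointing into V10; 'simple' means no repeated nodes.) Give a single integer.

1

A backdoor path from V10 to V1 is any simple undirected path whose first edge points into V10 (i.e. leaves V10 via a parent).
Parents of V10: {V2, V4}.
Enumerating:
  P1: V10 <- V2 <- V3 -> V1
That exhausts the simple backdoor paths. Count: 1.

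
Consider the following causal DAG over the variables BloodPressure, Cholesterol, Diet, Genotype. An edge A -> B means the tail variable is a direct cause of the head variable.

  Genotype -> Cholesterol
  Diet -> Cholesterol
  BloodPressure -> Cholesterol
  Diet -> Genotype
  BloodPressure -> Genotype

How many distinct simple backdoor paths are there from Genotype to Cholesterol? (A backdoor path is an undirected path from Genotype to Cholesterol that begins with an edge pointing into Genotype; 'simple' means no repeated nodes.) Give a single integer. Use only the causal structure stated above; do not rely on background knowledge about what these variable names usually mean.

2

A backdoor path from Genotype to Cholesterol is any simple undirected path whose first edge points into Genotype (i.e. leaves Genotype via a parent).
Parents of Genotype: {BloodPressure, Diet}.
Enumerating:
  P1: Genotype <- Diet -> Cholesterol
  P2: Genotype <- BloodPressure -> Cholesterol
That exhausts the simple backdoor paths. Count: 2.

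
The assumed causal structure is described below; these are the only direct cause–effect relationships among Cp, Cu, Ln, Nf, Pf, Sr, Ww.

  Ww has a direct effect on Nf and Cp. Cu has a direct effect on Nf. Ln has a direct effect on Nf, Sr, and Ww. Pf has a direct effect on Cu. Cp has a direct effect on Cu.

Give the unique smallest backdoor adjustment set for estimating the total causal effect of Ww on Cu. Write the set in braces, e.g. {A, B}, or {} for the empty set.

Variables eligible for adjustment (non-descendants of Ww, excluding Ww and Cu): {Ln, Pf, Sr}.
Backdoor paths from Ww to Cu:
  P1: Ww <- Ln -> Nf <- Cu
Each backdoor path contains an unconditioned collider, so every path is already blocked with the empty conditioning set:
  P1: blocked at collider Nf (neither it nor any descendant is in the conditioning set).
The empty set is therefore the unique smallest valid set.

{}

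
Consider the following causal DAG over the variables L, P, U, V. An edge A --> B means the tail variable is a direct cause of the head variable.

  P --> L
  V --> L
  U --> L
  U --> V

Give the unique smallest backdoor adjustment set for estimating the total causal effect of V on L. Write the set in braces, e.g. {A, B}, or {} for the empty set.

Variables eligible for adjustment (non-descendants of V, excluding V and L): {P, U}.
Backdoor paths from V to L:
  P1: V <- U -> L
The empty set is not sufficient: P1 (V <- U -> L) has no collider blocking it and no conditioned non-collider, so it is open.
Try {U}:
  P1: blocked at fork node U ∈ conditioning set.
{U} contains no descendant of V and blocks every backdoor path.
No other singleton works — e.g. {P} leaves P1 open — so {U} is the unique smallest valid adjustment set.

{U}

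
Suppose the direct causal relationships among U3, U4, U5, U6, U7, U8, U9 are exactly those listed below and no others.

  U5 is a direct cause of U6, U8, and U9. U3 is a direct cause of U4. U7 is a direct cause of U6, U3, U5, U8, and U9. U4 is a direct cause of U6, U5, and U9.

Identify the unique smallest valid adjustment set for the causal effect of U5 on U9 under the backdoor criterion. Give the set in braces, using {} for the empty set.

{U4, U7}

Variables eligible for adjustment (non-descendants of U5, excluding U5 and U9): {U3, U4, U7}.
Backdoor paths from U5 to U9:
  P1: U5 <- U7 -> U3 -> U4 -> U9
  P2: U5 <- U7 -> U9
  P3: U5 <- U7 -> U6 <- U4 -> U9
  P4: U5 <- U4 <- U3 <- U7 -> U9
  P5: U5 <- U4 -> U9
  P6: U5 <- U4 -> U6 <- U7 -> U9
The empty set is not sufficient: P1 (U5 <- U7 -> U3 -> U4 -> U9) has no collider blocking it and no conditioned non-collider, so it is open.
Try {U4, U7}:
  P1: blocked at fork node U7 ∈ conditioning set.
  P2: blocked at fork node U7 ∈ conditioning set.
  P3: blocked at fork node U7 ∈ conditioning set.
  P4: blocked at chain node U4 ∈ conditioning set.
  P5: blocked at fork node U4 ∈ conditioning set.
  P6: blocked at fork node U4 ∈ conditioning set.
{U4, U7} contains no descendant of U5 and blocks every backdoor path.
Every element of {U4, U7} is needed (dropping U4 leaves P5 open; dropping U7 leaves P2 open), so no proper subset is valid.
Among all size-2 subsets of the eligible variables, only {U4, U7} blocks every backdoor path, so it is the unique smallest valid adjustment set.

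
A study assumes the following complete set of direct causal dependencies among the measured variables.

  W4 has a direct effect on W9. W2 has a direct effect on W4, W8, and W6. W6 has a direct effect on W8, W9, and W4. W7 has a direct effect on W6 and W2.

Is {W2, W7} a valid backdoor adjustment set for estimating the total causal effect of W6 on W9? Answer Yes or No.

Yes

Backdoor paths from W6 to W9 (paths whose first edge points into W6):
  P1: W6 <- W7 -> W2 -> W4 -> W9
  P2: W6 <- W2 -> W4 -> W9
Condition 1 (no descendant of W6 in the set): holds — descendants of W6 are {W4, W8, W9}; none are in {W2, W7}.
Condition 2 (every backdoor path blocked by {W2, W7}):
  P1: blocked at fork node W7 ∈ conditioning set.
  P2: blocked at fork node W2 ∈ conditioning set.
{W2, W7} satisfies the backdoor criterion.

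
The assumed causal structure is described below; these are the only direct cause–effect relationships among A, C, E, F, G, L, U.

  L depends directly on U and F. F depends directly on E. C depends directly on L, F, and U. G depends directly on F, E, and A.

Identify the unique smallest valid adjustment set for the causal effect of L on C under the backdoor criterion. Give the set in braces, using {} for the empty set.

Variables eligible for adjustment (non-descendants of L, excluding L and C): {A, E, F, G, U}.
Backdoor paths from L to C:
  P1: L <- U -> C
  P2: L <- F -> C
The empty set is not sufficient: P1 (L <- U -> C) has no collider blocking it and no conditioned non-collider, so it is open.
Try {F, U}:
  P1: blocked at fork node U ∈ conditioning set.
  P2: blocked at fork node F ∈ conditioning set.
{F, U} contains no descendant of L and blocks every backdoor path.
Every element of {F, U} is needed (dropping F leaves P2 open; dropping U leaves P1 open), so no proper subset is valid.
Among all size-2 subsets of the eligible variables, only {F, U} blocks every backdoor path, so it is the unique smallest valid adjustment set.

{F, U}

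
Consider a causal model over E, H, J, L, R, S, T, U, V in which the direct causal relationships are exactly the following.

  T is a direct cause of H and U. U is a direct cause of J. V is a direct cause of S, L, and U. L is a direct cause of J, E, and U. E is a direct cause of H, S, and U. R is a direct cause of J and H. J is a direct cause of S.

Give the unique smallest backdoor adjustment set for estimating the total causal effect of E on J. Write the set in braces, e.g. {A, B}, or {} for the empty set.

Variables eligible for adjustment (non-descendants of E, excluding E and J): {L, R, T, V}.
Backdoor paths from E to J:
  P1: E <- L <- V -> U <- T -> H <- R -> J
  P2: E <- L <- V -> U -> J
  P3: E <- L <- V -> S <- J
  P4: E <- L -> U <- V -> S <- J
  P5: E <- L -> U <- T -> H <- R -> J
  P6: E <- L -> U -> J
  P7: E <- L -> J
The empty set is not sufficient: P2 (E <- L <- V -> U -> J) has no collider blocking it and no conditioned non-collider, so it is open.
Try {L}:
  P1: blocked at chain node L ∈ conditioning set.
  P2: blocked at chain node L ∈ conditioning set.
  P3: blocked at chain node L ∈ conditioning set.
  P4: blocked at fork node L ∈ conditioning set.
  P5: blocked at fork node L ∈ conditioning set.
  P6: blocked at fork node L ∈ conditioning set.
  P7: blocked at fork node L ∈ conditioning set.
{L} contains no descendant of E and blocks every backdoor path.
No other singleton works — e.g. {V} leaves P6 open — so {L} is the unique smallest valid adjustment set.

{L}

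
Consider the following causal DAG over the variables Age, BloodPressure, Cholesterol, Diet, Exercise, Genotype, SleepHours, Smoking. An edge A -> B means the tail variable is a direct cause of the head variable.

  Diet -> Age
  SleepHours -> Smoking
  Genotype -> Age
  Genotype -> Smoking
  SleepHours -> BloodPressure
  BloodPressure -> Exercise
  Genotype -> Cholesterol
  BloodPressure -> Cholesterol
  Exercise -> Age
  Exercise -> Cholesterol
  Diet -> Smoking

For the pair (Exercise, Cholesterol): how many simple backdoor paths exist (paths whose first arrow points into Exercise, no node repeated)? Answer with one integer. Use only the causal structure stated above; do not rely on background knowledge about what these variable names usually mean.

A backdoor path from Exercise to Cholesterol is any simple undirected path whose first edge points into Exercise (i.e. leaves Exercise via a parent).
Parents of Exercise: {BloodPressure}.
Enumerating:
  P1: Exercise <- BloodPressure <- SleepHours -> Smoking <- Genotype -> Cholesterol
  P2: Exercise <- BloodPressure <- SleepHours -> Smoking <- Diet -> Age <- Genotype -> Cholesterol
  P3: Exercise <- BloodPressure -> Cholesterol
That exhausts the simple backdoor paths. Count: 3.

3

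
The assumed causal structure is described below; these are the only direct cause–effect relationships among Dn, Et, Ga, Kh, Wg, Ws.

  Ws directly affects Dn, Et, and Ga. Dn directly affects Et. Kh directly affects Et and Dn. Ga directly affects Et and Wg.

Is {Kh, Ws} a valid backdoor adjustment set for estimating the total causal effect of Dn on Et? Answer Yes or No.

Yes

Backdoor paths from Dn to Et (paths whose first edge points into Dn):
  P1: Dn <- Ws -> Ga -> Et
  P2: Dn <- Ws -> Et
  P3: Dn <- Kh -> Et
Condition 1 (no descendant of Dn in the set): holds — descendants of Dn are {Et}; none are in {Kh, Ws}.
Condition 2 (every backdoor path blocked by {Kh, Ws}):
  P1: blocked at fork node Ws ∈ conditioning set.
  P2: blocked at fork node Ws ∈ conditioning set.
  P3: blocked at fork node Kh ∈ conditioning set.
{Kh, Ws} satisfies the backdoor criterion.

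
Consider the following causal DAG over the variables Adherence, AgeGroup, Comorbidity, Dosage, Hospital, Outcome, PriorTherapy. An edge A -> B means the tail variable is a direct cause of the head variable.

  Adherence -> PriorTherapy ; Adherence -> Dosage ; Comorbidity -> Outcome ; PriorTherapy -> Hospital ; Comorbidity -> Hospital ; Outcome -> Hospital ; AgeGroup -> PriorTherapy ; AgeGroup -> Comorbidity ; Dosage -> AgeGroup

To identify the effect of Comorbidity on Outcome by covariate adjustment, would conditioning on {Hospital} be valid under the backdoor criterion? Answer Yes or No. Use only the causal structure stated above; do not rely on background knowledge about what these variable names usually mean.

No

Backdoor paths from Comorbidity to Outcome (paths whose first edge points into Comorbidity):
  P1: Comorbidity <- AgeGroup <- Dosage <- Adherence -> PriorTherapy -> Hospital <- Outcome
  P2: Comorbidity <- AgeGroup -> PriorTherapy -> Hospital <- Outcome
Condition 1 (no descendant of Comorbidity in the set): FAILS — Hospital is a descendant of Comorbidity.
Condition 2 (every backdoor path blocked by {Hospital}):
  P1: open — collider(s) Hospital are conditioned on (or have a conditioned descendant) and no non-collider on the path is in the set.
  P2: open — collider(s) Hospital are conditioned on (or have a conditioned descendant) and no non-collider on the path is in the set.
{Hospital} does not satisfy the backdoor criterion.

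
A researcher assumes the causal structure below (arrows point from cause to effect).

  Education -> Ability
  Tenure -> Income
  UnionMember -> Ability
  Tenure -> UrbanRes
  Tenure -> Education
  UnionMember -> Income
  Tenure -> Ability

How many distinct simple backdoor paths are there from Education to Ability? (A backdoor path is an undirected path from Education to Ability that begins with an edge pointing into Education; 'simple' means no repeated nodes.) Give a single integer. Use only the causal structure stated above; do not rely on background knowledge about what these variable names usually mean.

A backdoor path from Education to Ability is any simple undirected path whose first edge points into Education (i.e. leaves Education via a parent).
Parents of Education: {Tenure}.
Enumerating:
  P1: Education <- Tenure -> Ability
  P2: Education <- Tenure -> Income <- UnionMember -> Ability
That exhausts the simple backdoor paths. Count: 2.

2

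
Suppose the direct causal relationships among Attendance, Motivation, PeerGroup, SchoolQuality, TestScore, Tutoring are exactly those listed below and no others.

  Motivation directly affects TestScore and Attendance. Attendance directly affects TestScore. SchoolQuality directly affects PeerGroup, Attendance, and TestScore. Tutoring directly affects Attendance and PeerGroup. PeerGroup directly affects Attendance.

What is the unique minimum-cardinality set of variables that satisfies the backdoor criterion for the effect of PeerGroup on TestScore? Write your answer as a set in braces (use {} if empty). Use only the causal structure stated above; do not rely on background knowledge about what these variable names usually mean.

Variables eligible for adjustment (non-descendants of PeerGroup, excluding PeerGroup and TestScore): {Motivation, SchoolQuality, Tutoring}.
Backdoor paths from PeerGroup to TestScore:
  P1: PeerGroup <- SchoolQuality -> Attendance <- Motivation -> TestScore
  P2: PeerGroup <- SchoolQuality -> Attendance -> TestScore
  P3: PeerGroup <- SchoolQuality -> TestScore
  P4: PeerGroup <- Tutoring -> Attendance <- Motivation -> TestScore
  P5: PeerGroup <- Tutoring -> Attendance <- SchoolQuality -> TestScore
  P6: PeerGroup <- Tutoring -> Attendance -> TestScore
The empty set is not sufficient: P2 (PeerGroup <- SchoolQuality -> Attendance -> TestScore) has no collider blocking it and no conditioned non-collider, so it is open.
Try {SchoolQuality, Tutoring}:
  P1: blocked at fork node SchoolQuality ∈ conditioning set.
  P2: blocked at fork node SchoolQuality ∈ conditioning set.
  P3: blocked at fork node SchoolQuality ∈ conditioning set.
  P4: blocked at fork node Tutoring ∈ conditioning set.
  P5: blocked at fork node Tutoring ∈ conditioning set.
  P6: blocked at fork node Tutoring ∈ conditioning set.
{SchoolQuality, Tutoring} contains no descendant of PeerGroup and blocks every backdoor path.
Every element of {SchoolQuality, Tutoring} is needed (dropping SchoolQuality leaves P2 open; dropping Tutoring leaves P6 open), so no proper subset is valid.
Among all size-2 subsets of the eligible variables, only {SchoolQuality, Tutoring} blocks every backdoor path, so it is the unique smallest valid adjustment set.

{SchoolQuality, Tutoring}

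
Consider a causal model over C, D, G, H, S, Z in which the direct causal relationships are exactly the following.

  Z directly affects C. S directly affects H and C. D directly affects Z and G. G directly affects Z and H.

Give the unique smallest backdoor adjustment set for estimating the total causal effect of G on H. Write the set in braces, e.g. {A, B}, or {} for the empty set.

{}

Variables eligible for adjustment (non-descendants of G, excluding G and H): {D, S}.
Backdoor paths from G to H:
  P1: G <- D -> Z -> C <- S -> H
Each backdoor path contains an unconditioned collider, so every path is already blocked with the empty conditioning set:
  P1: blocked at collider C (neither it nor any descendant is in the conditioning set).
The empty set is therefore the unique smallest valid set.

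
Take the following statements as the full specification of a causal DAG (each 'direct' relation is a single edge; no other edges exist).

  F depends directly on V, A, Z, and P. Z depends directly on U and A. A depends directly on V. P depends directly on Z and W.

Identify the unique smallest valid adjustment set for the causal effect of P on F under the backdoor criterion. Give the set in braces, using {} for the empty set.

Variables eligible for adjustment (non-descendants of P, excluding P and F): {A, U, V, W, Z}.
Backdoor paths from P to F:
  P1: P <- Z <- A <- V -> F
  P2: P <- Z <- A -> F
  P3: P <- Z -> F
The empty set is not sufficient: P1 (P <- Z <- A <- V -> F) has no collider blocking it and no conditioned non-collider, so it is open.
Try {Z}:
  P1: blocked at chain node Z ∈ conditioning set.
  P2: blocked at chain node Z ∈ conditioning set.
  P3: blocked at fork node Z ∈ conditioning set.
{Z} contains no descendant of P and blocks every backdoor path.
No other singleton works — e.g. {V} leaves P2 open — so {Z} is the unique smallest valid adjustment set.

{Z}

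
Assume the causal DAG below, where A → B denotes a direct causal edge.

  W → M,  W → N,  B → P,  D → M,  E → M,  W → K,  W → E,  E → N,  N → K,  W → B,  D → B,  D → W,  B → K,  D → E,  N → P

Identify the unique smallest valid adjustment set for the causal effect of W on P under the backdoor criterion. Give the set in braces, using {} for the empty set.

{D}

Variables eligible for adjustment (non-descendants of W, excluding W and P): {D}.
Backdoor paths from W to P:
  P1: W <- D -> B -> P
  P2: W <- D -> B -> K <- N -> P
  P3: W <- D -> E -> N -> P
  P4: W <- D -> E -> N -> K <- B -> P
  P5: W <- D -> M <- E -> N -> P
  P6: W <- D -> M <- E -> N -> K <- B -> P
The empty set is not sufficient: P1 (W <- D -> B -> P) has no collider blocking it and no conditioned non-collider, so it is open.
Try {D}:
  P1: blocked at fork node D ∈ conditioning set.
  P2: blocked at fork node D ∈ conditioning set.
  P3: blocked at fork node D ∈ conditioning set.
  P4: blocked at fork node D ∈ conditioning set.
  P5: blocked at fork node D ∈ conditioning set.
  P6: blocked at fork node D ∈ conditioning set.
{D} contains no descendant of W and blocks every backdoor path.
{D} is the unique smallest valid adjustment set.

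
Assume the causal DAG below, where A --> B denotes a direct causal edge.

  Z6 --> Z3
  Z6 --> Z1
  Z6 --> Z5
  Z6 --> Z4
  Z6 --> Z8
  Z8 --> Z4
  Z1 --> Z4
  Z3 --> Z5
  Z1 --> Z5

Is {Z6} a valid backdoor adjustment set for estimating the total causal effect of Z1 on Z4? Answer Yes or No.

Yes

Backdoor paths from Z1 to Z4 (paths whose first edge points into Z1):
  P1: Z1 <- Z6 -> Z8 -> Z4
  P2: Z1 <- Z6 -> Z4
Condition 1 (no descendant of Z1 in the set): holds — descendants of Z1 are {Z4, Z5}; none are in {Z6}.
Condition 2 (every backdoor path blocked by {Z6}):
  P1: blocked at fork node Z6 ∈ conditioning set.
  P2: blocked at fork node Z6 ∈ conditioning set.
{Z6} satisfies the backdoor criterion.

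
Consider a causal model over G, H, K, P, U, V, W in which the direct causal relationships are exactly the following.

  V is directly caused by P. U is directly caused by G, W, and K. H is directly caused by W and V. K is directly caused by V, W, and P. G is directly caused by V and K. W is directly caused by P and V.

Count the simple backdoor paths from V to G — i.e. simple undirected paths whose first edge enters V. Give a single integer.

7

A backdoor path from V to G is any simple undirected path whose first edge points into V (i.e. leaves V via a parent).
Parents of V: {P}.
Enumerating:
  P1: V <- P -> W -> K -> G
  P2: V <- P -> W -> K -> U <- G
  P3: V <- P -> W -> U <- K -> G
  P4: V <- P -> W -> U <- G
  P5: V <- P -> K <- W -> U <- G
  P6: V <- P -> K -> G
  P7: V <- P -> K -> U <- G
That exhausts the simple backdoor paths. Count: 7.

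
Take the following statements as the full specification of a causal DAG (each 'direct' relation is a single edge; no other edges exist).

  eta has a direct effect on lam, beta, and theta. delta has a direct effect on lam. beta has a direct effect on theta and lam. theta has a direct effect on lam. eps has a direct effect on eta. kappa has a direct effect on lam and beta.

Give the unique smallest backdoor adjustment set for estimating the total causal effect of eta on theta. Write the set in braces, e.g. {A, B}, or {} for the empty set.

{}

Variables eligible for adjustment (non-descendants of eta, excluding eta and theta): {delta, eps, kappa}.
Backdoor paths from eta to theta:
  (none)
With no backdoor paths the empty set already satisfies the criterion, and it is trivially minimal.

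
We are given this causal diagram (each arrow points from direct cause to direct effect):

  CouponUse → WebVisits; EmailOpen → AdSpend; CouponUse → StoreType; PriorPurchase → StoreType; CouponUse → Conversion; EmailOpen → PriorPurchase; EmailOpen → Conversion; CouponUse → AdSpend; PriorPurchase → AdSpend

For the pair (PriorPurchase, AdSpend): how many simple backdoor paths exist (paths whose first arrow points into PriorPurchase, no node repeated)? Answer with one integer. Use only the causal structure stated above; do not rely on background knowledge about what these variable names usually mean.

A backdoor path from PriorPurchase to AdSpend is any simple undirected path whose first edge points into PriorPurchase (i.e. leaves PriorPurchase via a parent).
Parents of PriorPurchase: {EmailOpen}.
Enumerating:
  P1: PriorPurchase <- EmailOpen -> Conversion <- CouponUse -> AdSpend
  P2: PriorPurchase <- EmailOpen -> AdSpend
That exhausts the simple backdoor paths. Count: 2.

2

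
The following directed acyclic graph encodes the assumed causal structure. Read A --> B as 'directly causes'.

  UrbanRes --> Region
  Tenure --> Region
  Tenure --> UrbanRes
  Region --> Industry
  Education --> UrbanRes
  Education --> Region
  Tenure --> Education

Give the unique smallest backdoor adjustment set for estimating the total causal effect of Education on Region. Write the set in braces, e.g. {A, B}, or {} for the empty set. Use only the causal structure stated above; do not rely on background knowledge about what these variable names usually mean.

Variables eligible for adjustment (non-descendants of Education, excluding Education and Region): {Tenure}.
Backdoor paths from Education to Region:
  P1: Education <- Tenure -> UrbanRes -> Region
  P2: Education <- Tenure -> Region
The empty set is not sufficient: P1 (Education <- Tenure -> UrbanRes -> Region) has no collider blocking it and no conditioned non-collider, so it is open.
Try {Tenure}:
  P1: blocked at fork node Tenure ∈ conditioning set.
  P2: blocked at fork node Tenure ∈ conditioning set.
{Tenure} contains no descendant of Education and blocks every backdoor path.
{Tenure} is the unique smallest valid adjustment set.

{Tenure}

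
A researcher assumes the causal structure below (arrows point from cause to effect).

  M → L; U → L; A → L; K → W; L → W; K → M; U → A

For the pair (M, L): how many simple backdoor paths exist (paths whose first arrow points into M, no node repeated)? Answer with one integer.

A backdoor path from M to L is any simple undirected path whose first edge points into M (i.e. leaves M via a parent).
Parents of M: {K}.
Enumerating:
  P1: M <- K -> W <- L
That exhausts the simple backdoor paths. Count: 1.

1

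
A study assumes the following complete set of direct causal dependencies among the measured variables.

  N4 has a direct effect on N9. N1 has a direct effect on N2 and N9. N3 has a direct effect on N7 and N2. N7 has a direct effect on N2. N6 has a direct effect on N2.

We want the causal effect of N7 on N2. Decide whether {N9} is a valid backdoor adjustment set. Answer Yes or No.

No

Backdoor paths from N7 to N2 (paths whose first edge points into N7):
  P1: N7 <- N3 -> N2
Condition 1 (no descendant of N7 in the set): holds — descendants of N7 are {N2}; none are in {N9}.
Condition 2 (every backdoor path blocked by {N9}):
  P1: open — no interior node is in the conditioning set.
{N9} does not satisfy the backdoor criterion.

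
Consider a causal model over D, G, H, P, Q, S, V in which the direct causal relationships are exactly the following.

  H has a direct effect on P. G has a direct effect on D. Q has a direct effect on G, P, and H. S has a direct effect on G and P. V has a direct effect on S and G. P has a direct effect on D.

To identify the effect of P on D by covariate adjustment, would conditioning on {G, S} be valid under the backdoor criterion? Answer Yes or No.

Yes

Backdoor paths from P to D (paths whose first edge points into P):
  P1: P <- Q -> G -> D
  P2: P <- S <- V -> G -> D
  P3: P <- S -> G -> D
  P4: P <- H <- Q -> G -> D
Condition 1 (no descendant of P in the set): holds — descendants of P are {D}; none are in {G, S}.
Condition 2 (every backdoor path blocked by {G, S}):
  P1: blocked at chain node G ∈ conditioning set.
  P2: blocked at chain node S ∈ conditioning set.
  P3: blocked at fork node S ∈ conditioning set.
  P4: blocked at chain node G ∈ conditioning set.
{G, S} satisfies the backdoor criterion.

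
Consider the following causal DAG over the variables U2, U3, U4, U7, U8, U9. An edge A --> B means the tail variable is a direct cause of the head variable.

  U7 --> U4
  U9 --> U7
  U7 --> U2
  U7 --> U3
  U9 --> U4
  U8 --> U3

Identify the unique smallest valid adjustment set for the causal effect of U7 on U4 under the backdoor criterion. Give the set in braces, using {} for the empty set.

Variables eligible for adjustment (non-descendants of U7, excluding U7 and U4): {U8, U9}.
Backdoor paths from U7 to U4:
  P1: U7 <- U9 -> U4
The empty set is not sufficient: P1 (U7 <- U9 -> U4) has no collider blocking it and no conditioned non-collider, so it is open.
Try {U9}:
  P1: blocked at fork node U9 ∈ conditioning set.
{U9} contains no descendant of U7 and blocks every backdoor path.
No other singleton works — e.g. {U8} leaves P1 open — so {U9} is the unique smallest valid adjustment set.

{U9}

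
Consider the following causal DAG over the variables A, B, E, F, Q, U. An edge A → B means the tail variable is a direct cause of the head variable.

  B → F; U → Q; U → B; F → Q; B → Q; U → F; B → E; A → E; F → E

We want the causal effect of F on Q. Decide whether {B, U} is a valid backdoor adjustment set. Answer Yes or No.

Yes

Backdoor paths from F to Q (paths whose first edge points into F):
  P1: F <- U -> B -> Q
  P2: F <- U -> Q
  P3: F <- B <- U -> Q
  P4: F <- B -> Q
Condition 1 (no descendant of F in the set): holds — descendants of F are {E, Q}; none are in {B, U}.
Condition 2 (every backdoor path blocked by {B, U}):
  P1: blocked at fork node U ∈ conditioning set.
  P2: blocked at fork node U ∈ conditioning set.
  P3: blocked at chain node B ∈ conditioning set.
  P4: blocked at fork node B ∈ conditioning set.
{B, U} satisfies the backdoor criterion.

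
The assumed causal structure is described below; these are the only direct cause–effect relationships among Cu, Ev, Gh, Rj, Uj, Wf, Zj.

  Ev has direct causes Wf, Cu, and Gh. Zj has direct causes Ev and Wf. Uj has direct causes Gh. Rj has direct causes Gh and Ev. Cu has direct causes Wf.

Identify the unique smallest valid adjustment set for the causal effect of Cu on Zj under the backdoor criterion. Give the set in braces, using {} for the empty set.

Variables eligible for adjustment (non-descendants of Cu, excluding Cu and Zj): {Gh, Uj, Wf}.
Backdoor paths from Cu to Zj:
  P1: Cu <- Wf -> Ev -> Zj
  P2: Cu <- Wf -> Zj
The empty set is not sufficient: P1 (Cu <- Wf -> Ev -> Zj) has no collider blocking it and no conditioned non-collider, so it is open.
Try {Wf}:
  P1: blocked at fork node Wf ∈ conditioning set.
  P2: blocked at fork node Wf ∈ conditioning set.
{Wf} contains no descendant of Cu and blocks every backdoor path.
No other singleton works — e.g. {Gh} leaves P1 open — so {Wf} is the unique smallest valid adjustment set.

{Wf}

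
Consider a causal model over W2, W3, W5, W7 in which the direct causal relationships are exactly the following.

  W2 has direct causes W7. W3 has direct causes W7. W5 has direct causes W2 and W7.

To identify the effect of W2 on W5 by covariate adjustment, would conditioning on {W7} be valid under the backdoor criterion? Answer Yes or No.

Yes

Backdoor paths from W2 to W5 (paths whose first edge points into W2):
  P1: W2 <- W7 -> W5
Condition 1 (no descendant of W2 in the set): holds — descendants of W2 are {W5}; none are in {W7}.
Condition 2 (every backdoor path blocked by {W7}):
  P1: blocked at fork node W7 ∈ conditioning set.
{W7} satisfies the backdoor criterion.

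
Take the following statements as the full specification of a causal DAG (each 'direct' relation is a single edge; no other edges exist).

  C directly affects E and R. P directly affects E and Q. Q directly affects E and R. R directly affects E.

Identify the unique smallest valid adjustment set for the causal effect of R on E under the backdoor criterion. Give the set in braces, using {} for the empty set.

Variables eligible for adjustment (non-descendants of R, excluding R and E): {C, P, Q}.
Backdoor paths from R to E:
  P1: R <- C -> E
  P2: R <- Q <- P -> E
  P3: R <- Q -> E
The empty set is not sufficient: P1 (R <- C -> E) has no collider blocking it and no conditioned non-collider, so it is open.
Try {C, Q}:
  P1: blocked at fork node C ∈ conditioning set.
  P2: blocked at chain node Q ∈ conditioning set.
  P3: blocked at fork node Q ∈ conditioning set.
{C, Q} contains no descendant of R and blocks every backdoor path.
Every element of {C, Q} is needed (dropping C leaves P1 open; dropping Q leaves P2 open), so no proper subset is valid.
Among all size-2 subsets of the eligible variables, only {C, Q} blocks every backdoor path, so it is the unique smallest valid adjustment set.

{C, Q}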